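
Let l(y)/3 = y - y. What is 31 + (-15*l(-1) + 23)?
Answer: 54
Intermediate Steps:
l(y) = 0 (l(y) = 3*(y - y) = 3*0 = 0)
31 + (-15*l(-1) + 23) = 31 + (-15*0 + 23) = 31 + (0 + 23) = 31 + 23 = 54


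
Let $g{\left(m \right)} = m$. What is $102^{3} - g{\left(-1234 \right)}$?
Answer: $1062442$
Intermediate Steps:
$102^{3} - g{\left(-1234 \right)} = 102^{3} - -1234 = 1061208 + 1234 = 1062442$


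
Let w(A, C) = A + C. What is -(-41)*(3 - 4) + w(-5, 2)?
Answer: -44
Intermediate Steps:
-(-41)*(3 - 4) + w(-5, 2) = -(-41)*(3 - 4) + (-5 + 2) = -(-41)*(-1) - 3 = -41*1 - 3 = -41 - 3 = -44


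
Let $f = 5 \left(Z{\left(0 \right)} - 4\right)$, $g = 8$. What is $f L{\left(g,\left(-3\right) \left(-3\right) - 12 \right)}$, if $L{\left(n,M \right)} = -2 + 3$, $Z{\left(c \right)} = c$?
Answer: $-20$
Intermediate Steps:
$L{\left(n,M \right)} = 1$
$f = -20$ ($f = 5 \left(0 - 4\right) = 5 \left(-4\right) = -20$)
$f L{\left(g,\left(-3\right) \left(-3\right) - 12 \right)} = \left(-20\right) 1 = -20$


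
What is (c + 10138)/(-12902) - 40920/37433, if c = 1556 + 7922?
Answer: -57374344/21952753 ≈ -2.6135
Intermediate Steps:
c = 9478
(c + 10138)/(-12902) - 40920/37433 = (9478 + 10138)/(-12902) - 40920/37433 = 19616*(-1/12902) - 40920*1/37433 = -9808/6451 - 3720/3403 = -57374344/21952753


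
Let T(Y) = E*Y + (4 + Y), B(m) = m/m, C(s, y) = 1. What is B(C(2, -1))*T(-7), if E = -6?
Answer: 39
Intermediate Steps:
B(m) = 1
T(Y) = 4 - 5*Y (T(Y) = -6*Y + (4 + Y) = 4 - 5*Y)
B(C(2, -1))*T(-7) = 1*(4 - 5*(-7)) = 1*(4 + 35) = 1*39 = 39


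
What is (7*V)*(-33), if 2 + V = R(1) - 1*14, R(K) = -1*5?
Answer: 4851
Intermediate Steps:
R(K) = -5
V = -21 (V = -2 + (-5 - 1*14) = -2 + (-5 - 14) = -2 - 19 = -21)
(7*V)*(-33) = (7*(-21))*(-33) = -147*(-33) = 4851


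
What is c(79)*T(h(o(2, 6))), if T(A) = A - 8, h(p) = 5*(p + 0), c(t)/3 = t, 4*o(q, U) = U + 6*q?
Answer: 6873/2 ≈ 3436.5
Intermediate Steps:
o(q, U) = U/4 + 3*q/2 (o(q, U) = (U + 6*q)/4 = U/4 + 3*q/2)
c(t) = 3*t
h(p) = 5*p
T(A) = -8 + A
c(79)*T(h(o(2, 6))) = (3*79)*(-8 + 5*((¼)*6 + (3/2)*2)) = 237*(-8 + 5*(3/2 + 3)) = 237*(-8 + 5*(9/2)) = 237*(-8 + 45/2) = 237*(29/2) = 6873/2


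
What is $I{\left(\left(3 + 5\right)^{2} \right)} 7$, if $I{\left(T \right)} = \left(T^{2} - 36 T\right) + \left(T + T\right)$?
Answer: $13440$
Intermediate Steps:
$I{\left(T \right)} = T^{2} - 34 T$ ($I{\left(T \right)} = \left(T^{2} - 36 T\right) + 2 T = T^{2} - 34 T$)
$I{\left(\left(3 + 5\right)^{2} \right)} 7 = \left(3 + 5\right)^{2} \left(-34 + \left(3 + 5\right)^{2}\right) 7 = 8^{2} \left(-34 + 8^{2}\right) 7 = 64 \left(-34 + 64\right) 7 = 64 \cdot 30 \cdot 7 = 1920 \cdot 7 = 13440$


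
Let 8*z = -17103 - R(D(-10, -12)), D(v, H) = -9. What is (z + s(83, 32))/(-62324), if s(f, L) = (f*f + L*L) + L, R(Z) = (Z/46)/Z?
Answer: -2137021/22935232 ≈ -0.093176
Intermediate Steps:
R(Z) = 1/46 (R(Z) = (Z*(1/46))/Z = (Z/46)/Z = 1/46)
s(f, L) = L + L² + f² (s(f, L) = (f² + L²) + L = (L² + f²) + L = L + L² + f²)
z = -786739/368 (z = (-17103 - 1*1/46)/8 = (-17103 - 1/46)/8 = (⅛)*(-786739/46) = -786739/368 ≈ -2137.9)
(z + s(83, 32))/(-62324) = (-786739/368 + (32 + 32² + 83²))/(-62324) = (-786739/368 + (32 + 1024 + 6889))*(-1/62324) = (-786739/368 + 7945)*(-1/62324) = (2137021/368)*(-1/62324) = -2137021/22935232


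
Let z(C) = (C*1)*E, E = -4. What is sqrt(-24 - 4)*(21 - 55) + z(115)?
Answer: -460 - 68*I*sqrt(7) ≈ -460.0 - 179.91*I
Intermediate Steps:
z(C) = -4*C (z(C) = (C*1)*(-4) = C*(-4) = -4*C)
sqrt(-24 - 4)*(21 - 55) + z(115) = sqrt(-24 - 4)*(21 - 55) - 4*115 = sqrt(-28)*(-34) - 460 = (2*I*sqrt(7))*(-34) - 460 = -68*I*sqrt(7) - 460 = -460 - 68*I*sqrt(7)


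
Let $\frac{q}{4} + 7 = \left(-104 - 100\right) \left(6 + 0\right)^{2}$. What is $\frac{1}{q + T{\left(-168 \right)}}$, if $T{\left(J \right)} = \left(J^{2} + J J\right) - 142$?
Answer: $\frac{1}{26902} \approx 3.7172 \cdot 10^{-5}$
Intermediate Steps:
$T{\left(J \right)} = -142 + 2 J^{2}$ ($T{\left(J \right)} = \left(J^{2} + J^{2}\right) - 142 = 2 J^{2} - 142 = -142 + 2 J^{2}$)
$q = -29404$ ($q = -28 + 4 \left(-104 - 100\right) \left(6 + 0\right)^{2} = -28 + 4 \left(- 204 \cdot 6^{2}\right) = -28 + 4 \left(\left(-204\right) 36\right) = -28 + 4 \left(-7344\right) = -28 - 29376 = -29404$)
$\frac{1}{q + T{\left(-168 \right)}} = \frac{1}{-29404 - \left(142 - 2 \left(-168\right)^{2}\right)} = \frac{1}{-29404 + \left(-142 + 2 \cdot 28224\right)} = \frac{1}{-29404 + \left(-142 + 56448\right)} = \frac{1}{-29404 + 56306} = \frac{1}{26902}$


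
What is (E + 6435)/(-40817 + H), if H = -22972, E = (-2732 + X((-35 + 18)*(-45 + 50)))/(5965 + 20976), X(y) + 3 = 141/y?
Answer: -14735820859/146075853165 ≈ -0.10088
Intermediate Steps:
X(y) = -3 + 141/y
E = -232616/2289985 (E = (-2732 + (-3 + 141/(((-35 + 18)*(-45 + 50)))))/(5965 + 20976) = (-2732 + (-3 + 141/((-17*5))))/26941 = (-2732 + (-3 + 141/(-85)))*(1/26941) = (-2732 + (-3 + 141*(-1/85)))*(1/26941) = (-2732 + (-3 - 141/85))*(1/26941) = (-2732 - 396/85)*(1/26941) = -232616/85*1/26941 = -232616/2289985 ≈ -0.10158)
(E + 6435)/(-40817 + H) = (-232616/2289985 + 6435)/(-40817 - 22972) = (14735820859/2289985)/(-63789) = (14735820859/2289985)*(-1/63789) = -14735820859/146075853165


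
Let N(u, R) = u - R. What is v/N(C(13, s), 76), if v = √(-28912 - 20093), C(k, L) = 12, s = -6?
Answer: -99*I*√5/64 ≈ -3.4589*I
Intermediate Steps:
v = 99*I*√5 (v = √(-49005) = 99*I*√5 ≈ 221.37*I)
v/N(C(13, s), 76) = (99*I*√5)/(12 - 1*76) = (99*I*√5)/(12 - 76) = (99*I*√5)/(-64) = (99*I*√5)*(-1/64) = -99*I*√5/64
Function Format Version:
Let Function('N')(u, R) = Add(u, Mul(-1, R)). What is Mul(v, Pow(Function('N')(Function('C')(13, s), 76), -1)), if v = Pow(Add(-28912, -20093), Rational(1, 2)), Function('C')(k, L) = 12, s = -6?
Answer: Mul(Rational(-99, 64), I, Pow(5, Rational(1, 2))) ≈ Mul(-3.4589, I)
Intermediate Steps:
v = Mul(99, I, Pow(5, Rational(1, 2))) (v = Pow(-49005, Rational(1, 2)) = Mul(99, I, Pow(5, Rational(1, 2))) ≈ Mul(221.37, I))
Mul(v, Pow(Function('N')(Function('C')(13, s), 76), -1)) = Mul(Mul(99, I, Pow(5, Rational(1, 2))), Pow(Add(12, Mul(-1, 76)), -1)) = Mul(Mul(99, I, Pow(5, Rational(1, 2))), Pow(Add(12, -76), -1)) = Mul(Mul(99, I, Pow(5, Rational(1, 2))), Pow(-64, -1)) = Mul(Mul(99, I, Pow(5, Rational(1, 2))), Rational(-1, 64)) = Mul(Rational(-99, 64), I, Pow(5, Rational(1, 2)))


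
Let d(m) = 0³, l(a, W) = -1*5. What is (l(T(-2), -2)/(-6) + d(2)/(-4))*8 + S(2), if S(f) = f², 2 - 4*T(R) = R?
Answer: 32/3 ≈ 10.667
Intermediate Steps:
T(R) = ½ - R/4
l(a, W) = -5
d(m) = 0
(l(T(-2), -2)/(-6) + d(2)/(-4))*8 + S(2) = (-5/(-6) + 0/(-4))*8 + 2² = (-5*(-⅙) + 0*(-¼))*8 + 4 = (⅚ + 0)*8 + 4 = (⅚)*8 + 4 = 20/3 + 4 = 32/3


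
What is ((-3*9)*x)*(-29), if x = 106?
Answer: 82998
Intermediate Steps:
((-3*9)*x)*(-29) = (-3*9*106)*(-29) = -27*106*(-29) = -2862*(-29) = 82998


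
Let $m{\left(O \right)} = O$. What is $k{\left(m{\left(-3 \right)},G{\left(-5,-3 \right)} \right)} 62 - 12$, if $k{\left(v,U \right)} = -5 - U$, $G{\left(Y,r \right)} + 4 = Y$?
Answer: $236$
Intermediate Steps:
$G{\left(Y,r \right)} = -4 + Y$
$k{\left(m{\left(-3 \right)},G{\left(-5,-3 \right)} \right)} 62 - 12 = \left(-5 - \left(-4 - 5\right)\right) 62 - 12 = \left(-5 - -9\right) 62 - 12 = \left(-5 + 9\right) 62 - 12 = 4 \cdot 62 - 12 = 248 - 12 = 236$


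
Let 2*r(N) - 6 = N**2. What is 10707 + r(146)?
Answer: 21368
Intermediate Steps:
r(N) = 3 + N**2/2
10707 + r(146) = 10707 + (3 + (1/2)*146**2) = 10707 + (3 + (1/2)*21316) = 10707 + (3 + 10658) = 10707 + 10661 = 21368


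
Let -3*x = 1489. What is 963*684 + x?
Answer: 1974587/3 ≈ 6.5820e+5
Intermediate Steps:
x = -1489/3 (x = -1/3*1489 = -1489/3 ≈ -496.33)
963*684 + x = 963*684 - 1489/3 = 658692 - 1489/3 = 1974587/3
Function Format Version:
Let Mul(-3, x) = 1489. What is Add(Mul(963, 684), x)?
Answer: Rational(1974587, 3) ≈ 6.5820e+5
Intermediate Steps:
x = Rational(-1489, 3) (x = Mul(Rational(-1, 3), 1489) = Rational(-1489, 3) ≈ -496.33)
Add(Mul(963, 684), x) = Add(Mul(963, 684), Rational(-1489, 3)) = Add(658692, Rational(-1489, 3)) = Rational(1974587, 3)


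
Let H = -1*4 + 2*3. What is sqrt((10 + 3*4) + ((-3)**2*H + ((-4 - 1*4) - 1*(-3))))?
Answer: sqrt(35) ≈ 5.9161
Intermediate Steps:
H = 2 (H = -4 + 6 = 2)
sqrt((10 + 3*4) + ((-3)**2*H + ((-4 - 1*4) - 1*(-3)))) = sqrt((10 + 3*4) + ((-3)**2*2 + ((-4 - 1*4) - 1*(-3)))) = sqrt((10 + 12) + (9*2 + ((-4 - 4) + 3))) = sqrt(22 + (18 + (-8 + 3))) = sqrt(22 + (18 - 5)) = sqrt(22 + 13) = sqrt(35)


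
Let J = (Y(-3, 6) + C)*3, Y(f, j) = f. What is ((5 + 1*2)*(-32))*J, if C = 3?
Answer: 0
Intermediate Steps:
J = 0 (J = (-3 + 3)*3 = 0*3 = 0)
((5 + 1*2)*(-32))*J = ((5 + 1*2)*(-32))*0 = ((5 + 2)*(-32))*0 = (7*(-32))*0 = -224*0 = 0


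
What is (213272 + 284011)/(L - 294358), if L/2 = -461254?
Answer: -165761/405622 ≈ -0.40866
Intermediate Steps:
L = -922508 (L = 2*(-461254) = -922508)
(213272 + 284011)/(L - 294358) = (213272 + 284011)/(-922508 - 294358) = 497283/(-1216866) = 497283*(-1/1216866) = -165761/405622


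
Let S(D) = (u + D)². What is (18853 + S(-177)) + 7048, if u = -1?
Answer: 57585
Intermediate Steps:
S(D) = (-1 + D)²
(18853 + S(-177)) + 7048 = (18853 + (-1 - 177)²) + 7048 = (18853 + (-178)²) + 7048 = (18853 + 31684) + 7048 = 50537 + 7048 = 57585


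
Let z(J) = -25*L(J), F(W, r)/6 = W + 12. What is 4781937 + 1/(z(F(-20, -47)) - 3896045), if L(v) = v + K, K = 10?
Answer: 18626098899014/3895095 ≈ 4.7819e+6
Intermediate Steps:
L(v) = 10 + v (L(v) = v + 10 = 10 + v)
F(W, r) = 72 + 6*W (F(W, r) = 6*(W + 12) = 6*(12 + W) = 72 + 6*W)
z(J) = -250 - 25*J (z(J) = -25*(10 + J) = -250 - 25*J)
4781937 + 1/(z(F(-20, -47)) - 3896045) = 4781937 + 1/((-250 - 25*(72 + 6*(-20))) - 3896045) = 4781937 + 1/((-250 - 25*(72 - 120)) - 3896045) = 4781937 + 1/((-250 - 25*(-48)) - 3896045) = 4781937 + 1/((-250 + 1200) - 3896045) = 4781937 + 1/(950 - 3896045) = 4781937 + 1/(-3895095) = 4781937 - 1/3895095 = 18626098899014/3895095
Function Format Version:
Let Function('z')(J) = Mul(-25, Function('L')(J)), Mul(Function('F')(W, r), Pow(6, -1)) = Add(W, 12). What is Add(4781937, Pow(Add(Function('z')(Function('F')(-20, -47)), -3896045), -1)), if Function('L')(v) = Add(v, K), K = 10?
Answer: Rational(18626098899014, 3895095) ≈ 4.7819e+6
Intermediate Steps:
Function('L')(v) = Add(10, v) (Function('L')(v) = Add(v, 10) = Add(10, v))
Function('F')(W, r) = Add(72, Mul(6, W)) (Function('F')(W, r) = Mul(6, Add(W, 12)) = Mul(6, Add(12, W)) = Add(72, Mul(6, W)))
Function('z')(J) = Add(-250, Mul(-25, J)) (Function('z')(J) = Mul(-25, Add(10, J)) = Add(-250, Mul(-25, J)))
Add(4781937, Pow(Add(Function('z')(Function('F')(-20, -47)), -3896045), -1)) = Add(4781937, Pow(Add(Add(-250, Mul(-25, Add(72, Mul(6, -20)))), -3896045), -1)) = Add(4781937, Pow(Add(Add(-250, Mul(-25, Add(72, -120))), -3896045), -1)) = Add(4781937, Pow(Add(Add(-250, Mul(-25, -48)), -3896045), -1)) = Add(4781937, Pow(Add(Add(-250, 1200), -3896045), -1)) = Add(4781937, Pow(Add(950, -3896045), -1)) = Add(4781937, Pow(-3895095, -1)) = Add(4781937, Rational(-1, 3895095)) = Rational(18626098899014, 3895095)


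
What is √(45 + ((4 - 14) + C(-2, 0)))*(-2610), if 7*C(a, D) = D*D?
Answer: -2610*√35 ≈ -15441.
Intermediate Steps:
C(a, D) = D²/7 (C(a, D) = (D*D)/7 = D²/7)
√(45 + ((4 - 14) + C(-2, 0)))*(-2610) = √(45 + ((4 - 14) + (⅐)*0²))*(-2610) = √(45 + (-10 + (⅐)*0))*(-2610) = √(45 + (-10 + 0))*(-2610) = √(45 - 10)*(-2610) = √35*(-2610) = -2610*√35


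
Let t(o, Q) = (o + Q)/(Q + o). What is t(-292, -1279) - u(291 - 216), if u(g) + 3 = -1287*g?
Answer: 96529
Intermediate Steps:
u(g) = -3 - 1287*g
t(o, Q) = 1 (t(o, Q) = (Q + o)/(Q + o) = 1)
t(-292, -1279) - u(291 - 216) = 1 - (-3 - 1287*(291 - 216)) = 1 - (-3 - 1287*75) = 1 - (-3 - 96525) = 1 - 1*(-96528) = 1 + 96528 = 96529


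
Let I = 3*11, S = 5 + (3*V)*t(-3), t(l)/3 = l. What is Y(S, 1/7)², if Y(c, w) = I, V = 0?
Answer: 1089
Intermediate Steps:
t(l) = 3*l
S = 5 (S = 5 + (3*0)*(3*(-3)) = 5 + 0*(-9) = 5 + 0 = 5)
I = 33
Y(c, w) = 33
Y(S, 1/7)² = 33² = 1089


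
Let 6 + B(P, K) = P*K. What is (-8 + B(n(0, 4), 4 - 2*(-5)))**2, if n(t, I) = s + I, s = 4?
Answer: 9604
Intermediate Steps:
n(t, I) = 4 + I
B(P, K) = -6 + K*P (B(P, K) = -6 + P*K = -6 + K*P)
(-8 + B(n(0, 4), 4 - 2*(-5)))**2 = (-8 + (-6 + (4 - 2*(-5))*(4 + 4)))**2 = (-8 + (-6 + (4 + 10)*8))**2 = (-8 + (-6 + 14*8))**2 = (-8 + (-6 + 112))**2 = (-8 + 106)**2 = 98**2 = 9604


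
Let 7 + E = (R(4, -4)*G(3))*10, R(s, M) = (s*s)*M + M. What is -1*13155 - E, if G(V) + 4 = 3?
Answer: -13828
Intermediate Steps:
G(V) = -1 (G(V) = -4 + 3 = -1)
R(s, M) = M + M*s**2 (R(s, M) = s**2*M + M = M*s**2 + M = M + M*s**2)
E = 673 (E = -7 + (-4*(1 + 4**2)*(-1))*10 = -7 + (-4*(1 + 16)*(-1))*10 = -7 + (-4*17*(-1))*10 = -7 - 68*(-1)*10 = -7 + 68*10 = -7 + 680 = 673)
-1*13155 - E = -1*13155 - 1*673 = -13155 - 673 = -13828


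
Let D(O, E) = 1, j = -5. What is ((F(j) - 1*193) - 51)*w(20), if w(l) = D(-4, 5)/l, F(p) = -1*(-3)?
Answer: -241/20 ≈ -12.050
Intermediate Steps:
F(p) = 3
w(l) = 1/l
((F(j) - 1*193) - 51)*w(20) = ((3 - 1*193) - 51)/20 = ((3 - 193) - 51)*(1/20) = (-190 - 51)*(1/20) = -241*1/20 = -241/20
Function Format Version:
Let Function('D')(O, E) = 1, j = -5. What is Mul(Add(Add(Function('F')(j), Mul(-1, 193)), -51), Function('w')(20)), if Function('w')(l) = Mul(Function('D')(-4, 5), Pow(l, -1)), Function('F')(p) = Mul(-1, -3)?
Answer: Rational(-241, 20) ≈ -12.050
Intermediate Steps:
Function('F')(p) = 3
Function('w')(l) = Pow(l, -1) (Function('w')(l) = Mul(1, Pow(l, -1)) = Pow(l, -1))
Mul(Add(Add(Function('F')(j), Mul(-1, 193)), -51), Function('w')(20)) = Mul(Add(Add(3, Mul(-1, 193)), -51), Pow(20, -1)) = Mul(Add(Add(3, -193), -51), Rational(1, 20)) = Mul(Add(-190, -51), Rational(1, 20)) = Mul(-241, Rational(1, 20)) = Rational(-241, 20)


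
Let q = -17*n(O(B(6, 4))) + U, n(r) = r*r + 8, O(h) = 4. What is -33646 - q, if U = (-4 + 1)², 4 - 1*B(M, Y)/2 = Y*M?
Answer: -33247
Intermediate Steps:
B(M, Y) = 8 - 2*M*Y (B(M, Y) = 8 - 2*Y*M = 8 - 2*M*Y)
U = 9 (U = (-3)² = 9)
n(r) = 8 + r² (n(r) = r² + 8 = 8 + r²)
q = -399 (q = -17*(8 + 4²) + 9 = -17*(8 + 16) + 9 = -17*24 + 9 = -408 + 9 = -399)
-33646 - q = -33646 - 1*(-399) = -33646 + 399 = -33247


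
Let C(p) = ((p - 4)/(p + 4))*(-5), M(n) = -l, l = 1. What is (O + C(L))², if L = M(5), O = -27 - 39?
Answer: 29929/9 ≈ 3325.4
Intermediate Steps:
M(n) = -1 (M(n) = -1*1 = -1)
O = -66
L = -1
C(p) = -5*(-4 + p)/(4 + p) (C(p) = ((-4 + p)/(4 + p))*(-5) = -5*(-4 + p)/(4 + p))
(O + C(L))² = (-66 + 5*(4 - 1*(-1))/(4 - 1))² = (-66 + 5*(4 + 1)/3)² = (-66 + 5*(⅓)*5)² = (-66 + 25/3)² = (-173/3)² = 29929/9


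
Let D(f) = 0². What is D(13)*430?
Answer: 0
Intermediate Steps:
D(f) = 0
D(13)*430 = 0*430 = 0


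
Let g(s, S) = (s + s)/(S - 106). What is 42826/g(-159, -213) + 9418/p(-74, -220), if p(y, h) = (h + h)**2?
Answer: 661217058331/15391200 ≈ 42961.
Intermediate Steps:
g(s, S) = 2*s/(-106 + S) (g(s, S) = (2*s)/(-106 + S) = 2*s/(-106 + S))
p(y, h) = 4*h**2 (p(y, h) = (2*h)**2 = 4*h**2)
42826/g(-159, -213) + 9418/p(-74, -220) = 42826/((2*(-159)/(-106 - 213))) + 9418/((4*(-220)**2)) = 42826/((2*(-159)/(-319))) + 9418/((4*48400)) = 42826/((2*(-159)*(-1/319))) + 9418/193600 = 42826/(318/319) + 9418*(1/193600) = 42826*(319/318) + 4709/96800 = 6830747/159 + 4709/96800 = 661217058331/15391200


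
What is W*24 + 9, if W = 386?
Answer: 9273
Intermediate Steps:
W*24 + 9 = 386*24 + 9 = 9264 + 9 = 9273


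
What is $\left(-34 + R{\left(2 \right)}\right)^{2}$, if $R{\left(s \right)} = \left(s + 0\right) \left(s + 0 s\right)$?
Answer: $900$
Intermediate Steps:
$R{\left(s \right)} = s^{2}$ ($R{\left(s \right)} = s \left(s + 0\right) = s s = s^{2}$)
$\left(-34 + R{\left(2 \right)}\right)^{2} = \left(-34 + 2^{2}\right)^{2} = \left(-34 + 4\right)^{2} = \left(-30\right)^{2} = 900$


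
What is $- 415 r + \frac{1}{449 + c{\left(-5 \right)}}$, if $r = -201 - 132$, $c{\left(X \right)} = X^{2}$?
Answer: $\frac{65504431}{474} \approx 1.382 \cdot 10^{5}$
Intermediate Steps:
$r = -333$ ($r = -201 - 132 = -333$)
$- 415 r + \frac{1}{449 + c{\left(-5 \right)}} = \left(-415\right) \left(-333\right) + \frac{1}{449 + \left(-5\right)^{2}} = 138195 + \frac{1}{449 + 25} = 138195 + \frac{1}{474} = \frac{65504431}{474}$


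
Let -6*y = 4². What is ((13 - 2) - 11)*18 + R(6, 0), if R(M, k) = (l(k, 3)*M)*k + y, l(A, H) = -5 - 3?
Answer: -8/3 ≈ -2.6667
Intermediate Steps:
y = -8/3 (y = -⅙*4² = -⅙*16 = -8/3 ≈ -2.6667)
l(A, H) = -8
R(M, k) = -8/3 - 8*M*k (R(M, k) = (-8*M)*k - 8/3 = -8*M*k - 8/3 = -8/3 - 8*M*k)
((13 - 2) - 11)*18 + R(6, 0) = ((13 - 2) - 11)*18 + (-8/3 - 8*6*0) = (11 - 11)*18 + (-8/3 + 0) = 0*18 - 8/3 = 0 - 8/3 = -8/3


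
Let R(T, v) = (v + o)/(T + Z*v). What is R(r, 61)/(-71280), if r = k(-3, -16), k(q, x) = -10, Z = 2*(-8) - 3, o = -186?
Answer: -25/16665264 ≈ -1.5001e-6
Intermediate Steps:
Z = -19 (Z = -16 - 3 = -19)
r = -10
R(T, v) = (-186 + v)/(T - 19*v) (R(T, v) = (v - 186)/(T - 19*v) = (-186 + v)/(T - 19*v))
R(r, 61)/(-71280) = ((-186 + 61)/(-10 - 19*61))/(-71280) = (-125/(-10 - 1159))*(-1/71280) = (-125/(-1169))*(-1/71280) = -1/1169*(-125)*(-1/71280) = (125/1169)*(-1/71280) = -25/16665264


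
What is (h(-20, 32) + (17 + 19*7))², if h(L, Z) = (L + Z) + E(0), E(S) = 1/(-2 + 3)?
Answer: 26569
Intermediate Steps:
E(S) = 1 (E(S) = 1/1 = 1)
h(L, Z) = 1 + L + Z (h(L, Z) = (L + Z) + 1 = 1 + L + Z)
(h(-20, 32) + (17 + 19*7))² = ((1 - 20 + 32) + (17 + 19*7))² = (13 + (17 + 133))² = (13 + 150)² = 163² = 26569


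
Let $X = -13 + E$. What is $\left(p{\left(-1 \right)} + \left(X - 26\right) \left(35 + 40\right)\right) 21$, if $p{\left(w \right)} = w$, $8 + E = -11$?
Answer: $-91371$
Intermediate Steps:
$E = -19$ ($E = -8 - 11 = -19$)
$X = -32$ ($X = -13 - 19 = -32$)
$\left(p{\left(-1 \right)} + \left(X - 26\right) \left(35 + 40\right)\right) 21 = \left(-1 + \left(-32 - 26\right) \left(35 + 40\right)\right) 21 = \left(-1 - 4350\right) 21 = \left(-4351\right) 21 = -91371$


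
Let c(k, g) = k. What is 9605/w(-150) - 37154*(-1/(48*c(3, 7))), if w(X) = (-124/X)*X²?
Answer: 1442599/5580 ≈ 258.53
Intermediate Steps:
w(X) = -124*X
9605/w(-150) - 37154*(-1/(48*c(3, 7))) = 9605/((-124*(-150))) - 37154/((-48*3)) = 9605/18600 - 37154/(-144) = 9605*(1/18600) - 37154*(-1/144) = 1921/3720 + 18577/72 = 1442599/5580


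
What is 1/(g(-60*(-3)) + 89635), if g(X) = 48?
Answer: 1/89683 ≈ 1.1150e-5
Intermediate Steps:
1/(g(-60*(-3)) + 89635) = 1/(48 + 89635) = 1/89683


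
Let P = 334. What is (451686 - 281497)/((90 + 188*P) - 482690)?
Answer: -170189/419808 ≈ -0.40540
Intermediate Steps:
(451686 - 281497)/((90 + 188*P) - 482690) = (451686 - 281497)/((90 + 188*334) - 482690) = 170189/((90 + 62792) - 482690) = 170189/(62882 - 482690) = 170189/(-419808) = 170189*(-1/419808) = -170189/419808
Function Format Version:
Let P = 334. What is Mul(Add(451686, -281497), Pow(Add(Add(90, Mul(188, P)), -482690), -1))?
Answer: Rational(-170189, 419808) ≈ -0.40540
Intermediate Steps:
Mul(Add(451686, -281497), Pow(Add(Add(90, Mul(188, P)), -482690), -1)) = Mul(Add(451686, -281497), Pow(Add(Add(90, Mul(188, 334)), -482690), -1)) = Mul(170189, Pow(Add(Add(90, 62792), -482690), -1)) = Mul(170189, Pow(Add(62882, -482690), -1)) = Mul(170189, Pow(-419808, -1)) = Mul(170189, Rational(-1, 419808)) = Rational(-170189, 419808)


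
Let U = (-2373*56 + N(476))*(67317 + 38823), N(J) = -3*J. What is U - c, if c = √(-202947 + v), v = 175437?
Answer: -14256300240 - I*√27510 ≈ -1.4256e+10 - 165.86*I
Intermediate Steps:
c = I*√27510 (c = √(-202947 + 175437) = √(-27510) = I*√27510 ≈ 165.86*I)
U = -14256300240 (U = (-2373*56 - 3*476)*(67317 + 38823) = (-132888 - 1428)*106140 = -134316*106140 = -14256300240)
U - c = -14256300240 - I*√27510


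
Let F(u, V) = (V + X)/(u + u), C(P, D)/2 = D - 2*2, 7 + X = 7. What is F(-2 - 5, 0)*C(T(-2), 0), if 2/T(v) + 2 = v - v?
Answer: 0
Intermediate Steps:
X = 0 (X = -7 + 7 = 0)
T(v) = -1 (T(v) = 2/(-2 + (v - v)) = 2/(-2 + 0) = 2/(-2) = 2*(-1/2) = -1)
C(P, D) = -8 + 2*D (C(P, D) = 2*(D - 2*2) = 2*(D - 4) = 2*(-4 + D) = -8 + 2*D)
F(u, V) = V/(2*u) (F(u, V) = (V + 0)/(u + u) = V/((2*u)) = V*(1/(2*u)) = V/(2*u))
F(-2 - 5, 0)*C(T(-2), 0) = ((1/2)*0/(-2 - 5))*(-8 + 2*0) = ((1/2)*0/(-7))*(-8 + 0) = ((1/2)*0*(-1/7))*(-8) = 0*(-8) = 0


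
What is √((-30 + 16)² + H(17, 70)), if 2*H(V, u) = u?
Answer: √231 ≈ 15.199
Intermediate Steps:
H(V, u) = u/2
√((-30 + 16)² + H(17, 70)) = √((-30 + 16)² + (½)*70) = √((-14)² + 35) = √(196 + 35) = √231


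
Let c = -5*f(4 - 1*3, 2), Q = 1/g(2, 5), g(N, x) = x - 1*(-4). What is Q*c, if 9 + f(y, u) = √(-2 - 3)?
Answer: 5 - 5*I*√5/9 ≈ 5.0 - 1.2423*I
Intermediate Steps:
g(N, x) = 4 + x (g(N, x) = x + 4 = 4 + x)
f(y, u) = -9 + I*√5 (f(y, u) = -9 + √(-2 - 3) = -9 + √(-5) = -9 + I*√5)
Q = ⅑ (Q = 1/(4 + 5) = 1/9 = ⅑ ≈ 0.11111)
c = 45 - 5*I*√5 (c = -5*(-9 + I*√5) = 45 - 5*I*√5 ≈ 45.0 - 11.18*I)
Q*c = (45 - 5*I*√5)/9 = 5 - 5*I*√5/9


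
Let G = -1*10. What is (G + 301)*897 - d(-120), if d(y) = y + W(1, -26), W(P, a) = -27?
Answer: 261174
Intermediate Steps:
G = -10
d(y) = -27 + y (d(y) = y - 27 = -27 + y)
(G + 301)*897 - d(-120) = (-10 + 301)*897 - (-27 - 120) = 291*897 - 1*(-147) = 261027 + 147 = 261174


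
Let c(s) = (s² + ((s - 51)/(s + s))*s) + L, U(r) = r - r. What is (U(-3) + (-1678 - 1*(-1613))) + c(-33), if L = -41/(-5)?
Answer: 4951/5 ≈ 990.20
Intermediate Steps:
U(r) = 0
L = 41/5 (L = -41*(-⅕) = 41/5 ≈ 8.2000)
c(s) = -173/10 + s² + s/2 (c(s) = (s² + ((s - 51)/(s + s))*s) + 41/5 = (s² + ((-51 + s)/((2*s)))*s) + 41/5 = (s² + ((-51 + s)*(1/(2*s)))*s) + 41/5 = (s² + ((-51 + s)/(2*s))*s) + 41/5 = (s² + (-51/2 + s/2)) + 41/5 = (-51/2 + s² + s/2) + 41/5 = -173/10 + s² + s/2)
(U(-3) + (-1678 - 1*(-1613))) + c(-33) = (0 + (-1678 - 1*(-1613))) + (-173/10 + (-33)² + (½)*(-33)) = (0 + (-1678 + 1613)) + (-173/10 + 1089 - 33/2) = (0 - 65) + 5276/5 = -65 + 5276/5 = 4951/5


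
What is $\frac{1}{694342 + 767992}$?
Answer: $\frac{1}{1462334} \approx 6.8384 \cdot 10^{-7}$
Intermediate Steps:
$\frac{1}{694342 + 767992} = \frac{1}{1462334}$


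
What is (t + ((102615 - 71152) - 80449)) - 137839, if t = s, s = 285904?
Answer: 99079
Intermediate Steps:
t = 285904
(t + ((102615 - 71152) - 80449)) - 137839 = (285904 + ((102615 - 71152) - 80449)) - 137839 = (285904 + (31463 - 80449)) - 137839 = (285904 - 48986) - 137839 = 236918 - 137839 = 99079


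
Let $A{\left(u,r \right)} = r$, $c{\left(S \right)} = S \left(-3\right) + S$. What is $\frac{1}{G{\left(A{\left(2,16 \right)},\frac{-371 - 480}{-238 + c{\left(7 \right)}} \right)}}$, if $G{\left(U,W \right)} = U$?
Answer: $\frac{1}{16} \approx 0.0625$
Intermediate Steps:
$c{\left(S \right)} = - 2 S$ ($c{\left(S \right)} = - 3 S + S = - 2 S$)
$\frac{1}{G{\left(A{\left(2,16 \right)},\frac{-371 - 480}{-238 + c{\left(7 \right)}} \right)}} = \frac{1}{16}$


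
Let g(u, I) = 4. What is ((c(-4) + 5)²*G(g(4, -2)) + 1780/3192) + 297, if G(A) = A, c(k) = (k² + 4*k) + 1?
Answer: 352363/798 ≈ 441.56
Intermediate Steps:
c(k) = 1 + k² + 4*k
((c(-4) + 5)²*G(g(4, -2)) + 1780/3192) + 297 = (((1 + (-4)² + 4*(-4)) + 5)²*4 + 1780/3192) + 297 = (((1 + 16 - 16) + 5)²*4 + 1780*(1/3192)) + 297 = ((1 + 5)²*4 + 445/798) + 297 = (6²*4 + 445/798) + 297 = (36*4 + 445/798) + 297 = (144 + 445/798) + 297 = 115357/798 + 297 = 352363/798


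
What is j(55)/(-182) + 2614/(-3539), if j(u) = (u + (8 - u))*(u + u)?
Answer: -1795034/322049 ≈ -5.5738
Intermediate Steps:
j(u) = 16*u (j(u) = 8*(2*u) = 16*u)
j(55)/(-182) + 2614/(-3539) = (16*55)/(-182) + 2614/(-3539) = 880*(-1/182) + 2614*(-1/3539) = -440/91 - 2614/3539 = -1795034/322049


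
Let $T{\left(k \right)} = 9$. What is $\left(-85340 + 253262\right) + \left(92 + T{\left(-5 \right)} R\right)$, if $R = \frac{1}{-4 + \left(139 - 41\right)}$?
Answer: $\frac{15793325}{94} \approx 1.6801 \cdot 10^{5}$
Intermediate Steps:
$R = \frac{1}{94}$ ($R = \frac{1}{-4 + \left(139 - 41\right)} = \frac{1}{-4 + 98} = \frac{1}{94} \approx 0.010638$)
$\left(-85340 + 253262\right) + \left(92 + T{\left(-5 \right)} R\right) = \left(-85340 + 253262\right) + \left(92 + 9 \cdot \frac{1}{94}\right) = 167922 + \left(92 + \frac{9}{94}\right) = 167922 + \frac{8657}{94} = \frac{15793325}{94}$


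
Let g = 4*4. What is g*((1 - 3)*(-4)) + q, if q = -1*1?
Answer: 127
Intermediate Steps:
q = -1
g = 16
g*((1 - 3)*(-4)) + q = 16*((1 - 3)*(-4)) - 1 = 16*(-2*(-4)) - 1 = 16*8 - 1 = 128 - 1 = 127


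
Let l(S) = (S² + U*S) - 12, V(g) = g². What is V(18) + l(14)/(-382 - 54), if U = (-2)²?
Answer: 35256/109 ≈ 323.45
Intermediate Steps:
U = 4
l(S) = -12 + S² + 4*S (l(S) = (S² + 4*S) - 12 = -12 + S² + 4*S)
V(18) + l(14)/(-382 - 54) = 18² + (-12 + 14² + 4*14)/(-382 - 54) = 324 + (-12 + 196 + 56)/(-436) = 324 + 240*(-1/436) = 324 - 60/109 = 35256/109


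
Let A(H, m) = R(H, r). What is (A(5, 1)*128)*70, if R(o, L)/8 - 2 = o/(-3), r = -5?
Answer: 71680/3 ≈ 23893.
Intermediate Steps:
R(o, L) = 16 - 8*o/3 (R(o, L) = 16 + 8*(o/(-3)) = 16 + 8*(o*(-⅓)) = 16 + 8*(-o/3) = 16 - 8*o/3)
A(H, m) = 16 - 8*H/3
(A(5, 1)*128)*70 = ((16 - 8/3*5)*128)*70 = ((16 - 40/3)*128)*70 = ((8/3)*128)*70 = (1024/3)*70 = 71680/3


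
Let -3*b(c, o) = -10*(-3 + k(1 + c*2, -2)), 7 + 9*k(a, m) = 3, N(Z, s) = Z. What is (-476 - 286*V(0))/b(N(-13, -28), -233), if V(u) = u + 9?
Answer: 8235/31 ≈ 265.65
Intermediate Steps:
V(u) = 9 + u
k(a, m) = -4/9 (k(a, m) = -7/9 + (1/9)*3 = -7/9 + 1/3 = -4/9)
b(c, o) = -310/27 (b(c, o) = -(-10)*(-3 - 4/9)/3 = -(-10)*(-31)/(3*9) = -1/3*310/9 = -310/27)
(-476 - 286*V(0))/b(N(-13, -28), -233) = (-476 - 286*(9 + 0))/(-310/27) = (-476 - 286*9)*(-27/310) = (-476 - 2574)*(-27/310) = -3050*(-27/310) = 8235/31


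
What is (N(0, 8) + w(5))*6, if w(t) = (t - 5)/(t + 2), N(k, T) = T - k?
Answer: 48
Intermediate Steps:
w(t) = (-5 + t)/(2 + t)
(N(0, 8) + w(5))*6 = ((8 - 1*0) + (-5 + 5)/(2 + 5))*6 = ((8 + 0) + 0/7)*6 = (8 + (1/7)*0)*6 = (8 + 0)*6 = 8*6 = 48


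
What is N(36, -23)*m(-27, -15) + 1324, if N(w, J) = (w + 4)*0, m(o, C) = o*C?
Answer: 1324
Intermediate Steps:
m(o, C) = C*o
N(w, J) = 0 (N(w, J) = (4 + w)*0 = 0)
N(36, -23)*m(-27, -15) + 1324 = 0*(-15*(-27)) + 1324 = 0*405 + 1324 = 0 + 1324 = 1324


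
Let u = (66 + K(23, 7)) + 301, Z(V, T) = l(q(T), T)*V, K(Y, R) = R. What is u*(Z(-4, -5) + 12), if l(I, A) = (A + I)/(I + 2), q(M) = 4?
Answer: 14212/3 ≈ 4737.3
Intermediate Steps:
l(I, A) = (A + I)/(2 + I)
Z(V, T) = V*(2/3 + T/6) (Z(V, T) = ((T + 4)/(2 + 4))*V = ((4 + T)/6)*V = (2/3 + T/6)*V = V*(2/3 + T/6))
u = 374 (u = (66 + 7) + 301 = 73 + 301 = 374)
u*(Z(-4, -5) + 12) = 374*((1/6)*(-4)*(4 - 5) + 12) = 374*((1/6)*(-4)*(-1) + 12) = 374*(2/3 + 12) = 374*(38/3) = 14212/3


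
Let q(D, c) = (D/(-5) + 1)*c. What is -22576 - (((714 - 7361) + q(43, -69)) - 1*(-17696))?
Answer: -170747/5 ≈ -34149.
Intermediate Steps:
q(D, c) = c*(1 - D/5) (q(D, c) = (D*(-⅕) + 1)*c = (-D/5 + 1)*c = (1 - D/5)*c = c*(1 - D/5))
-22576 - (((714 - 7361) + q(43, -69)) - 1*(-17696)) = -22576 - (((714 - 7361) + (⅕)*(-69)*(5 - 1*43)) - 1*(-17696)) = -22576 - ((-6647 + (⅕)*(-69)*(5 - 43)) + 17696) = -22576 - ((-6647 + (⅕)*(-69)*(-38)) + 17696) = -22576 - ((-6647 + 2622/5) + 17696) = -22576 - (-30613/5 + 17696) = -22576 - 1*57867/5 = -22576 - 57867/5 = -170747/5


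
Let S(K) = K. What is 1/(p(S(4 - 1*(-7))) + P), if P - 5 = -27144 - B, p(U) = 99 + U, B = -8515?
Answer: -1/18514 ≈ -5.4013e-5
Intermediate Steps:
P = -18624 (P = 5 + (-27144 - 1*(-8515)) = 5 + (-27144 + 8515) = 5 - 18629 = -18624)
1/(p(S(4 - 1*(-7))) + P) = 1/((99 + (4 - 1*(-7))) - 18624) = 1/((99 + (4 + 7)) - 18624) = 1/((99 + 11) - 18624) = 1/(110 - 18624) = 1/(-18514) = -1/18514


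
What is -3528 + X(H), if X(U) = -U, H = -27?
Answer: -3501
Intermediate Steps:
-3528 + X(H) = -3528 - 1*(-27) = -3528 + 27 = -3501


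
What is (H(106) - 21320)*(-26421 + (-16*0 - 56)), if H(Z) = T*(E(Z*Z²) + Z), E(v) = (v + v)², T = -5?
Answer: 751162611282564690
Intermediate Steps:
E(v) = 4*v² (E(v) = (2*v)² = 4*v²)
H(Z) = -20*Z⁶ - 5*Z (H(Z) = -5*(4*(Z*Z²)² + Z) = -5*(4*(Z³)² + Z) = -5*(4*Z⁶ + Z) = -5*(Z + 4*Z⁶) = -20*Z⁶ - 5*Z)
(H(106) - 21320)*(-26421 + (-16*0 - 56)) = ((-20*106⁶ - 5*106) - 21320)*(-26421 + (-16*0 - 56)) = ((-20*1418519112256 - 530) - 21320)*(-26421 + (0 - 56)) = ((-28370382245120 - 530) - 21320)*(-26421 - 56) = (-28370382245650 - 21320)*(-26477) = -28370382266970*(-26477) = 751162611282564690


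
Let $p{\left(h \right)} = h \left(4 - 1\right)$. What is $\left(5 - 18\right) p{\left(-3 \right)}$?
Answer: $117$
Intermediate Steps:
$p{\left(h \right)} = 3 h$ ($p{\left(h \right)} = h 3 = 3 h$)
$\left(5 - 18\right) p{\left(-3 \right)} = \left(5 - 18\right) 3 \left(-3\right) = \left(-13\right) \left(-9\right) = 117$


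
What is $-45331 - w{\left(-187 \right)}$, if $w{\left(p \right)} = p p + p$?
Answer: $-80113$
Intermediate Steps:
$w{\left(p \right)} = p + p^{2}$ ($w{\left(p \right)} = p^{2} + p = p + p^{2}$)
$-45331 - w{\left(-187 \right)} = -45331 - - 187 \left(1 - 187\right) = -45331 - \left(-187\right) \left(-186\right) = -45331 - 34782 = -80113$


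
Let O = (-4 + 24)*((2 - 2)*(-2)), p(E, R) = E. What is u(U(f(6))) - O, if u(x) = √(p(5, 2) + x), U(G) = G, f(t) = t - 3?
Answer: 2*√2 ≈ 2.8284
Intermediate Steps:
f(t) = -3 + t
u(x) = √(5 + x)
O = 0 (O = 20*(0*(-2)) = 20*0 = 0)
u(U(f(6))) - O = √(5 + (-3 + 6)) - 1*0 = √(5 + 3) + 0 = √8 + 0 = 2*√2 + 0 = 2*√2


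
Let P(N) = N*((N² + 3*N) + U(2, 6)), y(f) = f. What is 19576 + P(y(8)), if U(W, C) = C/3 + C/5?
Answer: 101528/5 ≈ 20306.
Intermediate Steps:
U(W, C) = 8*C/15 (U(W, C) = C*(⅓) + C*(⅕) = C/3 + C/5 = 8*C/15)
P(N) = N*(16/5 + N² + 3*N) (P(N) = N*((N² + 3*N) + (8/15)*6) = N*((N² + 3*N) + 16/5) = N*(16/5 + N² + 3*N))
19576 + P(y(8)) = 19576 + (⅕)*8*(16 + 5*8² + 15*8) = 19576 + (⅕)*8*(16 + 5*64 + 120) = 19576 + (⅕)*8*(16 + 320 + 120) = 19576 + (⅕)*8*456 = 19576 + 3648/5 = 101528/5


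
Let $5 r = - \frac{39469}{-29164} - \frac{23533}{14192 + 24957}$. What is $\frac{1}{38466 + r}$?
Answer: $\frac{5708707180}{219591989241349} \approx 2.5997 \cdot 10^{-5}$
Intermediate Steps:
$r = \frac{858855469}{5708707180}$ ($r = \frac{- \frac{39469}{-29164} - \frac{23533}{14192 + 24957}}{5} = \frac{\left(-39469\right) \left(- \frac{1}{29164}\right) - \frac{23533}{39149}}{5} = \frac{\frac{39469}{29164} - \frac{23533}{39149}}{5} = \frac{1}{5} \cdot \frac{858855469}{1141741436} = \frac{858855469}{5708707180} \approx 0.15045$)
$\frac{1}{38466 + r} = \frac{1}{38466 + \frac{858855469}{5708707180}} = \frac{1}{\frac{219591989241349}{5708707180}} = \frac{5708707180}{219591989241349}$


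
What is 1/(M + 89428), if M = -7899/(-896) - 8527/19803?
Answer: 2534784/226701918367 ≈ 1.1181e-5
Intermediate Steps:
M = 21254815/2534784 (M = -7899*(-1/896) - 8527*1/19803 = 7899/896 - 8527/19803 = 21254815/2534784 ≈ 8.3853)
1/(M + 89428) = 1/(21254815/2534784 + 89428) = 1/(226701918367/2534784) = 2534784/226701918367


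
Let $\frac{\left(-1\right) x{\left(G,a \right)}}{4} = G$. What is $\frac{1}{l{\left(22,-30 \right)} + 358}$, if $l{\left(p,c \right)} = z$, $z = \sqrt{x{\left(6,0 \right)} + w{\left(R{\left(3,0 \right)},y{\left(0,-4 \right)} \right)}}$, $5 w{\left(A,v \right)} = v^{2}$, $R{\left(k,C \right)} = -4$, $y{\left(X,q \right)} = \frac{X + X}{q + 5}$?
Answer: $\frac{179}{64094} - \frac{i \sqrt{6}}{64094} \approx 0.0027928 - 3.8217 \cdot 10^{-5} i$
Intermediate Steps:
$x{\left(G,a \right)} = - 4 G$
$y{\left(X,q \right)} = \frac{2 X}{5 + q}$
$w{\left(A,v \right)} = \frac{v^{2}}{5}$
$z = 2 i \sqrt{6}$ ($z = \sqrt{\left(-4\right) 6 + \frac{\left(2 \cdot 0 \frac{1}{5 - 4}\right)^{2}}{5}} = \sqrt{-24 + \frac{\left(2 \cdot 0 \cdot 1^{-1}\right)^{2}}{5}} = \sqrt{-24 + \frac{\left(2 \cdot 0 \cdot 1\right)^{2}}{5}} = \sqrt{-24 + \frac{0^{2}}{5}} = \sqrt{-24 + \frac{1}{5} \cdot 0} = \sqrt{-24 + 0} = \sqrt{-24} = 2 i \sqrt{6} \approx 4.899 i$)
$l{\left(p,c \right)} = 2 i \sqrt{6}$
$\frac{1}{l{\left(22,-30 \right)} + 358} = \frac{1}{2 i \sqrt{6} + 358} = \frac{1}{358 + 2 i \sqrt{6}}$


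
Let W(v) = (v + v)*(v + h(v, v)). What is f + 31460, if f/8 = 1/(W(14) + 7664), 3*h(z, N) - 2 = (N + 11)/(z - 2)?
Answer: 2291766692/72847 ≈ 31460.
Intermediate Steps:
h(z, N) = ⅔ + (11 + N)/(3*(-2 + z)) (h(z, N) = ⅔ + ((N + 11)/(z - 2))/3 = ⅔ + ((11 + N)/(-2 + z))/3 = ⅔ + (11 + N)/(3*(-2 + z)))
W(v) = 2*v*(v + (7 + 3*v)/(3*(-2 + v))) (W(v) = (v + v)*(v + (7 + v + 2*v)/(3*(-2 + v))) = (2*v)*(v + (7 + 3*v)/(3*(-2 + v))) = 2*v*(v + (7 + 3*v)/(3*(-2 + v))))
f = 72/72847 (f = 8/((⅔)*14*(7 - 3*14 + 3*14²)/(-2 + 14) + 7664) = 8/((⅔)*14*(7 - 42 + 3*196)/12 + 7664) = 8/((⅔)*14*(1/12)*(7 - 42 + 588) + 7664) = 8/((⅔)*14*(1/12)*553 + 7664) = 8/(3871/9 + 7664) = 8/(72847/9) = 8*(9/72847) = 72/72847 ≈ 0.00098837)
f + 31460 = 72/72847 + 31460 = 2291766692/72847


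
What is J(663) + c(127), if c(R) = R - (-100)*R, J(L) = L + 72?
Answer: 13562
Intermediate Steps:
J(L) = 72 + L
c(R) = 101*R (c(R) = R + 100*R = 101*R)
J(663) + c(127) = (72 + 663) + 101*127 = 735 + 12827 = 13562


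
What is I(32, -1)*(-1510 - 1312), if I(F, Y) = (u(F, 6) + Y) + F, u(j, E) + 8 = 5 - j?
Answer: 11288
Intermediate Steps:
u(j, E) = -3 - j (u(j, E) = -8 + (5 - j) = -3 - j)
I(F, Y) = -3 + Y (I(F, Y) = ((-3 - F) + Y) + F = (-3 + Y - F) + F = -3 + Y)
I(32, -1)*(-1510 - 1312) = (-3 - 1)*(-1510 - 1312) = -4*(-2822) = 11288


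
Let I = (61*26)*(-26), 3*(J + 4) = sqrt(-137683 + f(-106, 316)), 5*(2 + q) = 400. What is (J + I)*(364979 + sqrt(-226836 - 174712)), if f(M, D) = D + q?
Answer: -(123720 - I*sqrt(137289))*(364979 + 2*I*sqrt(100387))/3 ≈ -1.5052e+10 + 1.8945e+7*I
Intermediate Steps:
q = 78 (q = -2 + (1/5)*400 = -2 + 80 = 78)
f(M, D) = 78 + D (f(M, D) = D + 78 = 78 + D)
J = -4 + I*sqrt(137289)/3 (J = -4 + sqrt(-137683 + (78 + 316))/3 = -4 + sqrt(-137683 + 394)/3 = -4 + sqrt(-137289)/3 = -4 + (I*sqrt(137289))/3 = -4 + I*sqrt(137289)/3 ≈ -4.0 + 123.51*I)
I = -41236 (I = 1586*(-26) = -41236)
(J + I)*(364979 + sqrt(-226836 - 174712)) = ((-4 + I*sqrt(137289)/3) - 41236)*(364979 + sqrt(-226836 - 174712)) = (-41240 + I*sqrt(137289)/3)*(364979 + sqrt(-401548)) = (-41240 + I*sqrt(137289)/3)*(364979 + 2*I*sqrt(100387))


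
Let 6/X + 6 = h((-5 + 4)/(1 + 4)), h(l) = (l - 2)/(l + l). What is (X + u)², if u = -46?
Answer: 3364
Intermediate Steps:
h(l) = (-2 + l)/(2*l) (h(l) = (-2 + l)/((2*l)) = (-2 + l)*(1/(2*l)) = (-2 + l)/(2*l))
X = -12 (X = 6/(-6 + (-2 + (-5 + 4)/(1 + 4))/(2*(((-5 + 4)/(1 + 4))))) = 6/(-6 + (-2 - 1/5)/(2*((-1/5)))) = 6/(-6 + (-2 - 1*⅕)/(2*((-1*⅕)))) = 6/(-6 + (-2 - ⅕)/(2*(-⅕))) = 6/(-6 + (½)*(-5)*(-11/5)) = 6/(-6 + 11/2) = 6/(-½) = 6*(-2) = -12)
(X + u)² = (-12 - 46)² = (-58)² = 3364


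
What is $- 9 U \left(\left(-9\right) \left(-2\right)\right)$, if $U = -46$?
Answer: $7452$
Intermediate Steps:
$- 9 U \left(\left(-9\right) \left(-2\right)\right) = \left(-9\right) \left(-46\right) \left(\left(-9\right) \left(-2\right)\right) = 414 \cdot 18 = 7452$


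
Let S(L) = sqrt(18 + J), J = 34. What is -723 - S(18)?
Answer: -723 - 2*sqrt(13) ≈ -730.21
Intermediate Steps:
S(L) = 2*sqrt(13) (S(L) = sqrt(18 + 34) = sqrt(52) = 2*sqrt(13))
-723 - S(18) = -723 - 2*sqrt(13)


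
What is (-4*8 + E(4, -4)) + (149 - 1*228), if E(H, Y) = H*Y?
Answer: -127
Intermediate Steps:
(-4*8 + E(4, -4)) + (149 - 1*228) = (-4*8 + 4*(-4)) + (149 - 1*228) = (-32 - 16) + (149 - 228) = -48 - 79 = -127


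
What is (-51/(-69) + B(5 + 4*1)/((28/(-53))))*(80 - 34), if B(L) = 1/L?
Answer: 3065/126 ≈ 24.325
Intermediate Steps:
(-51/(-69) + B(5 + 4*1)/((28/(-53))))*(80 - 34) = (-51/(-69) + 1/((5 + 4*1)*((28/(-53)))))*(80 - 34) = (-51*(-1/69) + 1/((5 + 4)*((28*(-1/53)))))*46 = (17/23 + 1/(9*(-28/53)))*46 = (17/23 + (⅑)*(-53/28))*46 = (17/23 - 53/252)*46 = (3065/5796)*46 = 3065/126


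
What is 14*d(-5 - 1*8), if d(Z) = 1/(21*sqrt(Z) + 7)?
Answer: 1/59 - 3*I*sqrt(13)/59 ≈ 0.016949 - 0.18333*I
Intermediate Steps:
d(Z) = 1/(7 + 21*sqrt(Z))
14*d(-5 - 1*8) = 14*(1/(7*(1 + 3*sqrt(-5 - 1*8)))) = 14*(1/(7*(1 + 3*sqrt(-5 - 8)))) = 14*(1/(7*(1 + 3*sqrt(-13)))) = 14*(1/(7*(1 + 3*(I*sqrt(13))))) = 14*(1/(7*(1 + 3*I*sqrt(13)))) = 2/(1 + 3*I*sqrt(13))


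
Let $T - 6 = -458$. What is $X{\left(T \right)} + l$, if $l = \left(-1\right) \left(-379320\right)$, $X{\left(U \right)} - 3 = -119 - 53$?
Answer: $379151$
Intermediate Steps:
$T = -452$ ($T = 6 - 458 = -452$)
$X{\left(U \right)} = -169$ ($X{\left(U \right)} = 3 - 172 = -169$)
$l = 379320$
$X{\left(T \right)} + l = -169 + 379320 = 379151$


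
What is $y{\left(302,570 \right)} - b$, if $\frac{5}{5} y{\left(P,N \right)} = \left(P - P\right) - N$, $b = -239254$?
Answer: $238684$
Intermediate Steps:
$y{\left(P,N \right)} = - N$ ($y{\left(P,N \right)} = \left(P - P\right) - N = 0 - N = - N$)
$y{\left(302,570 \right)} - b = \left(-1\right) 570 - -239254 = -570 + 239254 = 238684$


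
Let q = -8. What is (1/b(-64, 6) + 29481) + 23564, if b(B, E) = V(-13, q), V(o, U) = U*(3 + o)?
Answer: 4243601/80 ≈ 53045.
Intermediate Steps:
b(B, E) = 80 (b(B, E) = -8*(3 - 13) = -8*(-10) = 80)
(1/b(-64, 6) + 29481) + 23564 = (1/80 + 29481) + 23564 = 2358481/80 + 23564 = 4243601/80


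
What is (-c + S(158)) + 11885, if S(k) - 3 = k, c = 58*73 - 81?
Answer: 7893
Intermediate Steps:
c = 4153 (c = 4234 - 81 = 4153)
S(k) = 3 + k
(-c + S(158)) + 11885 = (-1*4153 + (3 + 158)) + 11885 = (-4153 + 161) + 11885 = -3992 + 11885 = 7893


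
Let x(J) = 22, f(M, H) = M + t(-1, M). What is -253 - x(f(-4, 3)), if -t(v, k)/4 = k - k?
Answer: -275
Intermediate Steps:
t(v, k) = 0 (t(v, k) = -4*(k - k) = -4*0 = 0)
f(M, H) = M (f(M, H) = M + 0 = M)
-253 - x(f(-4, 3)) = -253 - 1*22 = -253 - 22 = -275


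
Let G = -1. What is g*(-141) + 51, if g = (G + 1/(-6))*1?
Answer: 431/2 ≈ 215.50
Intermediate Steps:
g = -7/6 (g = (-1 + 1/(-6))*1 = (-1 - ⅙)*1 = -7/6*1 = -7/6 ≈ -1.1667)
g*(-141) + 51 = -7/6*(-141) + 51 = 329/2 + 51 = 431/2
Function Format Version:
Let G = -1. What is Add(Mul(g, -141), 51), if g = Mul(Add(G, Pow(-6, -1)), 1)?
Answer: Rational(431, 2) ≈ 215.50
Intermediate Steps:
g = Rational(-7, 6) (g = Mul(Add(-1, Pow(-6, -1)), 1) = Mul(Add(-1, Rational(-1, 6)), 1) = Mul(Rational(-7, 6), 1) = Rational(-7, 6) ≈ -1.1667)
Add(Mul(g, -141), 51) = Add(Mul(Rational(-7, 6), -141), 51) = Add(Rational(329, 2), 51) = Rational(431, 2)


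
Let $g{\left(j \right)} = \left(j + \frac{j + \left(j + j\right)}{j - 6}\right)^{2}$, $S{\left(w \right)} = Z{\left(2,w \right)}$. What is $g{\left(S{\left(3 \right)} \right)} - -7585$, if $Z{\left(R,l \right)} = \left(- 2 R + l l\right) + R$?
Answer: $8369$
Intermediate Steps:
$Z{\left(R,l \right)} = l^{2} - R$ ($Z{\left(R,l \right)} = \left(- 2 R + l^{2}\right) + R = \left(l^{2} - 2 R\right) + R = l^{2} - R$)
$S{\left(w \right)} = -2 + w^{2}$ ($S{\left(w \right)} = w^{2} - 2 = -2 + w^{2}$)
$g{\left(j \right)} = \left(j + \frac{3 j}{-6 + j}\right)^{2}$ ($g{\left(j \right)} = \left(j + \frac{j + 2 j}{-6 + j}\right)^{2} = \left(j + \frac{3 j}{-6 + j}\right)^{2}$)
$g{\left(S{\left(3 \right)} \right)} - -7585 = \frac{\left(-2 + 3^{2}\right)^{2} \left(-3 - \left(2 - 3^{2}\right)\right)^{2}}{\left(-6 - \left(2 - 3^{2}\right)\right)^{2}} - -7585 = \frac{\left(-2 + 9\right)^{2} \left(-3 + \left(-2 + 9\right)\right)^{2}}{\left(-6 + \left(-2 + 9\right)\right)^{2}} + 7585 = \frac{7^{2} \left(-3 + 7\right)^{2}}{\left(-6 + 7\right)^{2}} + 7585 = 49 \cdot 1^{-2} \cdot 4^{2} + 7585 = 49 \cdot 1 \cdot 16 + 7585 = 784 + 7585 = 8369$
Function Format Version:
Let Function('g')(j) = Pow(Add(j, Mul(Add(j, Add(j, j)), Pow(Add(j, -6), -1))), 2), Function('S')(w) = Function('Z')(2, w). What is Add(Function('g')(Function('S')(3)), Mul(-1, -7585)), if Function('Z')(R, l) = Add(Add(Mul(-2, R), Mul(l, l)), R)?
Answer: 8369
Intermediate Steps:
Function('Z')(R, l) = Add(Pow(l, 2), Mul(-1, R)) (Function('Z')(R, l) = Add(Add(Mul(-2, R), Pow(l, 2)), R) = Add(Add(Pow(l, 2), Mul(-2, R)), R) = Add(Pow(l, 2), Mul(-1, R)))
Function('S')(w) = Add(-2, Pow(w, 2)) (Function('S')(w) = Add(Pow(w, 2), Mul(-1, 2)) = Add(Pow(w, 2), -2) = Add(-2, Pow(w, 2)))
Function('g')(j) = Pow(Add(j, Mul(3, j, Pow(Add(-6, j), -1))), 2) (Function('g')(j) = Pow(Add(j, Mul(Add(j, Mul(2, j)), Pow(Add(-6, j), -1))), 2) = Pow(Add(j, Mul(Mul(3, j), Pow(Add(-6, j), -1))), 2) = Pow(Add(j, Mul(3, j, Pow(Add(-6, j), -1))), 2))
Add(Function('g')(Function('S')(3)), Mul(-1, -7585)) = Add(Mul(Pow(Add(-2, Pow(3, 2)), 2), Pow(Add(-6, Add(-2, Pow(3, 2))), -2), Pow(Add(-3, Add(-2, Pow(3, 2))), 2)), Mul(-1, -7585)) = Add(Mul(Pow(Add(-2, 9), 2), Pow(Add(-6, Add(-2, 9)), -2), Pow(Add(-3, Add(-2, 9)), 2)), 7585) = Add(Mul(Pow(7, 2), Pow(Add(-6, 7), -2), Pow(Add(-3, 7), 2)), 7585) = Add(Mul(49, Pow(1, -2), Pow(4, 2)), 7585) = Add(Mul(49, 1, 16), 7585) = Add(784, 7585) = 8369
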